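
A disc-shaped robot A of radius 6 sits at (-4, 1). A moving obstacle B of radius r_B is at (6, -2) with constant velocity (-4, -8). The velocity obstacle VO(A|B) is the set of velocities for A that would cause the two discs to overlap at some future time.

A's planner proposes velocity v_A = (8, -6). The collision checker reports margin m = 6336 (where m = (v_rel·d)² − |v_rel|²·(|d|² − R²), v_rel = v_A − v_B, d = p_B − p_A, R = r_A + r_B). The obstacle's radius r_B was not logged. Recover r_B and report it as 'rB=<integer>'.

m = 6336
d = (10, -3);  v_rel = (12, 2),  |v_rel|² = 148
v_rel×d = (12)·(-3) − (2)·(10) = -56
since m = R²·148 − (-56)²:  R² = (3136 + 6336) / 148 = 64
R = √64 = 8  ⇒  r_B = 8 − 6 = 2

rB=2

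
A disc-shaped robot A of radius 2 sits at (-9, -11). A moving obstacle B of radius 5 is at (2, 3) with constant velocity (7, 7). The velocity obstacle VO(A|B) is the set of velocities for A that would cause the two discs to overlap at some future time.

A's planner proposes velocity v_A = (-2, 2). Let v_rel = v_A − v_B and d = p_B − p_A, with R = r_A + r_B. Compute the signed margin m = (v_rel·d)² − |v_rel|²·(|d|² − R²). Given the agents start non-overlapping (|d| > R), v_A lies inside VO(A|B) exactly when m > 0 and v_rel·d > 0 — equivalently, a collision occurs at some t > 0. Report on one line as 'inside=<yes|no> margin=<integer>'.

d = (11, 14),  |d|² = 317;  R = 2+5 = 7,  c = 317−7² = 268
v_rel = (-9, -5),  |v_rel|² = 106;  v_rel·d = (-9)·(11) + (-5)·(14) = -169
106·t² + 338·t + 268 = 0  ⇒  m = (-169)² − 106·268 = 153
m = 153 > 0,  v_rel·d = -169 < 0  ⇒  outside

inside=no margin=153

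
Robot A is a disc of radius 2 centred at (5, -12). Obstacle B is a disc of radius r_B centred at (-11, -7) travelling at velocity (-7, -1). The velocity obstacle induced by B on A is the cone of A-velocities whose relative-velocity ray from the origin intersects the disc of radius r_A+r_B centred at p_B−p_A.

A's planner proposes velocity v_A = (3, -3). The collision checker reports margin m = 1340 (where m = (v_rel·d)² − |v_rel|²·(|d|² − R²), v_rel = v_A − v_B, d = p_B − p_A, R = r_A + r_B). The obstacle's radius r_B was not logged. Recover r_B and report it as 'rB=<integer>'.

m = 1340
d = (-16, 5);  v_rel = (10, -2),  |v_rel|² = 104
v_rel×d = (10)·(5) − (-2)·(-16) = 18
since m = R²·104 − 18²:  R² = (324 + 1340) / 104 = 16
R = √16 = 4  ⇒  r_B = 4 − 2 = 2

rB=2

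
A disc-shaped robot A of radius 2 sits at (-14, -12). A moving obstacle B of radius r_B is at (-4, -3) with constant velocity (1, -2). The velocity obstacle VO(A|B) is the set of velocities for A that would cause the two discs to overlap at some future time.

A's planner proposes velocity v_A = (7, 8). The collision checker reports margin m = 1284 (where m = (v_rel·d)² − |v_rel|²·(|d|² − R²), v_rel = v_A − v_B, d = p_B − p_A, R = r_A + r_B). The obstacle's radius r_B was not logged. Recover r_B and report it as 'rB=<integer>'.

m = 1284
d = (10, 9);  v_rel = (6, 10),  |v_rel|² = 136
v_rel×d = (6)·(9) − (10)·(10) = -46
since m = R²·136 − (-46)²:  R² = (2116 + 1284) / 136 = 25
R = √25 = 5  ⇒  r_B = 5 − 2 = 3

rB=3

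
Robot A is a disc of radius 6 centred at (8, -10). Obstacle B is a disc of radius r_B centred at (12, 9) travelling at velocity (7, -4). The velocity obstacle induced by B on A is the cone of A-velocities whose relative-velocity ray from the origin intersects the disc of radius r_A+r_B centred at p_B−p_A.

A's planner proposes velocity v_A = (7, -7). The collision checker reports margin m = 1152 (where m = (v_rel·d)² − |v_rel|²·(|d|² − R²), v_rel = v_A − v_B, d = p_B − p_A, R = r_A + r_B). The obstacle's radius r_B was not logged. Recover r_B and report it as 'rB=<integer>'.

m = 1152
d = (4, 19);  v_rel = (0, -3),  |v_rel|² = 9
v_rel×d = (0)·(19) − (-3)·(4) = 12
since m = R²·9 − 12²:  R² = (144 + 1152) / 9 = 144
R = √144 = 12  ⇒  r_B = 12 − 6 = 6

rB=6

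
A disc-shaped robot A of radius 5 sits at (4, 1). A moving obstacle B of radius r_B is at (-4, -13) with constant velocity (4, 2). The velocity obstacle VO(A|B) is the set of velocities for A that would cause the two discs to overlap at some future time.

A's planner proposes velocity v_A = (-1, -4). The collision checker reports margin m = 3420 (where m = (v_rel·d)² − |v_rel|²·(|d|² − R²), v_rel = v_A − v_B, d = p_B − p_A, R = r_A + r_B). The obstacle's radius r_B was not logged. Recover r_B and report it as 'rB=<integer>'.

m = 3420
d = (-8, -14);  v_rel = (-5, -6),  |v_rel|² = 61
v_rel×d = (-5)·(-14) − (-6)·(-8) = 22
since m = R²·61 − 22²:  R² = (484 + 3420) / 61 = 64
R = √64 = 8  ⇒  r_B = 8 − 5 = 3

rB=3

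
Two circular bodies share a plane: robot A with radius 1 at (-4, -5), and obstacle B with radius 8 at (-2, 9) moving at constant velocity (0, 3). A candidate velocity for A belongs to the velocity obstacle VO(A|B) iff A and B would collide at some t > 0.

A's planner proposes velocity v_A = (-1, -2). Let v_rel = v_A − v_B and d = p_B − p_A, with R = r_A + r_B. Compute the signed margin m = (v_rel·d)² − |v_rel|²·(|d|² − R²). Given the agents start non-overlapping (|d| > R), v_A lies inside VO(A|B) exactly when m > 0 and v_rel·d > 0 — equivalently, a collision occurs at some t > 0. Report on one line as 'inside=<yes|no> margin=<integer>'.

d = (2, 14),  |d|² = 200;  R = 1+8 = 9,  c = 200−9² = 119
v_rel = (-1, -5),  |v_rel|² = 26;  v_rel·d = (-1)·(2) + (-5)·(14) = -72
26·t² + 144·t + 119 = 0  ⇒  m = (-72)² − 26·119 = 2090
m = 2090 > 0,  v_rel·d = -72 < 0  ⇒  outside

inside=no margin=2090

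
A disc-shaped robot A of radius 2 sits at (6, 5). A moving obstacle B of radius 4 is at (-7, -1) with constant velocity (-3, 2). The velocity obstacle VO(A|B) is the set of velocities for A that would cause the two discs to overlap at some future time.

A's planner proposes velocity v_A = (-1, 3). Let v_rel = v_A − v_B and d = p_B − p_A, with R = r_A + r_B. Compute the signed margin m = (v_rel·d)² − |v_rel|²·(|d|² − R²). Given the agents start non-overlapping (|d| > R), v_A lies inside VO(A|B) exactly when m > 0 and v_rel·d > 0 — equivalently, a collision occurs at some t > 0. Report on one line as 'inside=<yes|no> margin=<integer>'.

d = (-13, -6),  |d|² = 205;  R = 2+4 = 6,  c = 205−6² = 169
v_rel = (2, 1),  |v_rel|² = 5;  v_rel·d = (2)·(-13) + (1)·(-6) = -32
5·t² + 64·t + 169 = 0  ⇒  m = (-32)² − 5·169 = 179
m = 179 > 0,  v_rel·d = -32 < 0  ⇒  outside

inside=no margin=179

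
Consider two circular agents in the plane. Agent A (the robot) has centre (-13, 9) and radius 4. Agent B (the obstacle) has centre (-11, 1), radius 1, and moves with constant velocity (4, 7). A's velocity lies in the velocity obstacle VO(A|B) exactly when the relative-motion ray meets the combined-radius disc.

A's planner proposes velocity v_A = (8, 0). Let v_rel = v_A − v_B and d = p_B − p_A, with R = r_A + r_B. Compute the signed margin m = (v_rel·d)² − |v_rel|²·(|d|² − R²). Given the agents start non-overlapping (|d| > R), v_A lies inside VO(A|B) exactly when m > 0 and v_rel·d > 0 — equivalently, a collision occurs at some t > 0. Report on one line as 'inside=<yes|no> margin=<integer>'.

d = (2, -8),  |d|² = 68;  R = 4+1 = 5,  c = 68−5² = 43
v_rel = (4, -7),  |v_rel|² = 65;  v_rel·d = (4)·(2) + (-7)·(-8) = 64
65·t² − 128·t + 43 = 0  ⇒  m = 64² − 65·43 = 1301
m = 1301 > 0,  v_rel·d = 64 > 0  ⇒  inside

inside=yes margin=1301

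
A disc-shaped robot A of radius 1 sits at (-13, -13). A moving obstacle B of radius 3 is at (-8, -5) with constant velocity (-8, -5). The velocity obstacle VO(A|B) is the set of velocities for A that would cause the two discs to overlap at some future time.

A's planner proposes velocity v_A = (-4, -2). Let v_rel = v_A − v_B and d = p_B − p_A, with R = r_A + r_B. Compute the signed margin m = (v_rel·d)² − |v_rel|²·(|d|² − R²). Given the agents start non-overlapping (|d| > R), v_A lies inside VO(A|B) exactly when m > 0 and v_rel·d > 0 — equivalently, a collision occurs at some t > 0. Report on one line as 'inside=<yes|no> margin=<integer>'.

d = (5, 8),  |d|² = 89;  R = 1+3 = 4,  c = 89−4² = 73
v_rel = (4, 3),  |v_rel|² = 25;  v_rel·d = (4)·(5) + (3)·(8) = 44
25·t² − 88·t + 73 = 0  ⇒  m = 44² − 25·73 = 111
m = 111 > 0,  v_rel·d = 44 > 0  ⇒  inside

inside=yes margin=111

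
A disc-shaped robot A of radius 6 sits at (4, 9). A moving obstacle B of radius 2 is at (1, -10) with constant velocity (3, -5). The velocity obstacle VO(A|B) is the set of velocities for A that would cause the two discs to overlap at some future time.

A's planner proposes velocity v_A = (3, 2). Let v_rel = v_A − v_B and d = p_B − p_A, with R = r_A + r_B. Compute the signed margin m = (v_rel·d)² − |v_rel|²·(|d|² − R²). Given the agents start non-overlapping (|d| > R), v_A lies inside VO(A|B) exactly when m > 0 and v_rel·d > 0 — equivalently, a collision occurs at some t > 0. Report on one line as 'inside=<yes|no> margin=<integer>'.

d = (-3, -19),  |d|² = 370;  R = 6+2 = 8,  c = 370−8² = 306
v_rel = (0, 7),  |v_rel|² = 49;  v_rel·d = (0)·(-3) + (7)·(-19) = -133
49·t² + 266·t + 306 = 0  ⇒  m = (-133)² − 49·306 = 2695
m = 2695 > 0,  v_rel·d = -133 < 0  ⇒  outside

inside=no margin=2695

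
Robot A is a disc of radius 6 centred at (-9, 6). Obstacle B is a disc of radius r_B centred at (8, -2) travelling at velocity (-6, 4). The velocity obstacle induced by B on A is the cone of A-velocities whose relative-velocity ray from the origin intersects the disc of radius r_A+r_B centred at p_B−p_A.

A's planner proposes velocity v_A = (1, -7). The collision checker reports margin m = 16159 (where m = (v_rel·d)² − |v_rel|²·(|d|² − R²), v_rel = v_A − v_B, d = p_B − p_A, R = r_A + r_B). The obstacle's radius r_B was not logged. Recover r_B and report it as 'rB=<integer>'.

m = 16159
d = (17, -8);  v_rel = (7, -11),  |v_rel|² = 170
v_rel×d = (7)·(-8) − (-11)·(17) = 131
since m = R²·170 − 131²:  R² = (17161 + 16159) / 170 = 196
R = √196 = 14  ⇒  r_B = 14 − 6 = 8

rB=8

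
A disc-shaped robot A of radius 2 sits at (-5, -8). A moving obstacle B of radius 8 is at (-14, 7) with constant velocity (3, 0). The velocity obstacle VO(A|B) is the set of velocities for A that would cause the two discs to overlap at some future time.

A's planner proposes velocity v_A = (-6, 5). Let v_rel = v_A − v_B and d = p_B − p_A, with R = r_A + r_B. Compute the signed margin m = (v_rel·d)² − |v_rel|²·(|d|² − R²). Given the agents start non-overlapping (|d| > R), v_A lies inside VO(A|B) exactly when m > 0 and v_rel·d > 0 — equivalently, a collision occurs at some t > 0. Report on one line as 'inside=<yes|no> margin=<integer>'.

d = (-9, 15),  |d|² = 306;  R = 2+8 = 10,  c = 306−10² = 206
v_rel = (-9, 5),  |v_rel|² = 106;  v_rel·d = (-9)·(-9) + (5)·(15) = 156
106·t² − 312·t + 206 = 0  ⇒  m = 156² − 106·206 = 2500
m = 2500 > 0,  v_rel·d = 156 > 0  ⇒  inside

inside=yes margin=2500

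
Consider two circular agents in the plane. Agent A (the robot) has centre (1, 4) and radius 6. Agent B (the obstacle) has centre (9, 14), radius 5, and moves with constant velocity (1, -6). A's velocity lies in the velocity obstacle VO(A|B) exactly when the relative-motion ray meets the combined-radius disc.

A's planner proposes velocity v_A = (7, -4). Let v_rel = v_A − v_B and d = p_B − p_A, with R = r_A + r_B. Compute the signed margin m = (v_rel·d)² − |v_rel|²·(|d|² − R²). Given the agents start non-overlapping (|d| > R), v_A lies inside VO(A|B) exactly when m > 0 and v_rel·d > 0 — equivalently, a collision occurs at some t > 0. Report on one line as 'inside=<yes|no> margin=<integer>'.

d = (8, 10),  |d|² = 164;  R = 6+5 = 11,  c = 164−11² = 43
v_rel = (6, 2),  |v_rel|² = 40;  v_rel·d = (6)·(8) + (2)·(10) = 68
40·t² − 136·t + 43 = 0  ⇒  m = 68² − 40·43 = 2904
m = 2904 > 0,  v_rel·d = 68 > 0  ⇒  inside

inside=yes margin=2904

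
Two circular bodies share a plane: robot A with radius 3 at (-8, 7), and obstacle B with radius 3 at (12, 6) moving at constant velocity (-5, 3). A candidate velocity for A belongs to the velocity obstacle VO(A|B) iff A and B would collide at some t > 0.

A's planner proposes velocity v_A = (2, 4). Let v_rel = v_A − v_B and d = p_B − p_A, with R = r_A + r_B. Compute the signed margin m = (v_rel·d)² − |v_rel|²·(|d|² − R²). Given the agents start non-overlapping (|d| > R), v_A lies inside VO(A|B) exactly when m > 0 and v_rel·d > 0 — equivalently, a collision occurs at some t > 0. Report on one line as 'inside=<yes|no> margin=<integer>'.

d = (20, -1),  |d|² = 401;  R = 3+3 = 6,  c = 401−6² = 365
v_rel = (7, 1),  |v_rel|² = 50;  v_rel·d = (7)·(20) + (1)·(-1) = 139
50·t² − 278·t + 365 = 0  ⇒  m = 139² − 50·365 = 1071
m = 1071 > 0,  v_rel·d = 139 > 0  ⇒  inside

inside=yes margin=1071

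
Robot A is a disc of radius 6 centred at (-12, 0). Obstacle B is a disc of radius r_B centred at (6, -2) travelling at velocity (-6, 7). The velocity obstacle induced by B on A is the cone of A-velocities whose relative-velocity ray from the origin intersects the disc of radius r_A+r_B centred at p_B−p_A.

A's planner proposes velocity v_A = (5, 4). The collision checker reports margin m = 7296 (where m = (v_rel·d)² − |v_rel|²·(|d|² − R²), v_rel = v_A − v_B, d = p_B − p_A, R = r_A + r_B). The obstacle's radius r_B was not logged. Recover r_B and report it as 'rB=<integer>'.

m = 7296
d = (18, -2);  v_rel = (11, -3),  |v_rel|² = 130
v_rel×d = (11)·(-2) − (-3)·(18) = 32
since m = R²·130 − 32²:  R² = (1024 + 7296) / 130 = 64
R = √64 = 8  ⇒  r_B = 8 − 6 = 2

rB=2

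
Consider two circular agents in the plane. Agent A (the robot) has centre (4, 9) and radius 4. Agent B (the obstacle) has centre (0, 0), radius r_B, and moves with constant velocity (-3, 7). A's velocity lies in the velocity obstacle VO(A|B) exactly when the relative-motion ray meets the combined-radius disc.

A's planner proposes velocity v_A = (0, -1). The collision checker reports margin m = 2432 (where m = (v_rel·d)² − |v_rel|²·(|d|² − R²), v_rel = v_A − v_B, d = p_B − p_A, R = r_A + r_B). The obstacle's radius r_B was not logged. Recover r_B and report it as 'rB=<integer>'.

m = 2432
d = (-4, -9);  v_rel = (3, -8),  |v_rel|² = 73
v_rel×d = (3)·(-9) − (-8)·(-4) = -59
since m = R²·73 − (-59)²:  R² = (3481 + 2432) / 73 = 81
R = √81 = 9  ⇒  r_B = 9 − 4 = 5

rB=5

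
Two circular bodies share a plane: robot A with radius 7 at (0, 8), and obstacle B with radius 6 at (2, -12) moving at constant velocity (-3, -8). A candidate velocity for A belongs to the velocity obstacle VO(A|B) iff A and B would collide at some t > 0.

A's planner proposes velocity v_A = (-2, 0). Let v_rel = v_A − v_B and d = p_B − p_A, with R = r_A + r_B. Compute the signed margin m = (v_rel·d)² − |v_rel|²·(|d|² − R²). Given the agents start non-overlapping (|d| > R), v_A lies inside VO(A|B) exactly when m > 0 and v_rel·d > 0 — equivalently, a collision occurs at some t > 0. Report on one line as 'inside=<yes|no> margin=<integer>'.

d = (2, -20),  |d|² = 404;  R = 7+6 = 13,  c = 404−13² = 235
v_rel = (1, 8),  |v_rel|² = 65;  v_rel·d = (1)·(2) + (8)·(-20) = -158
65·t² + 316·t + 235 = 0  ⇒  m = (-158)² − 65·235 = 9689
m = 9689 > 0,  v_rel·d = -158 < 0  ⇒  outside

inside=no margin=9689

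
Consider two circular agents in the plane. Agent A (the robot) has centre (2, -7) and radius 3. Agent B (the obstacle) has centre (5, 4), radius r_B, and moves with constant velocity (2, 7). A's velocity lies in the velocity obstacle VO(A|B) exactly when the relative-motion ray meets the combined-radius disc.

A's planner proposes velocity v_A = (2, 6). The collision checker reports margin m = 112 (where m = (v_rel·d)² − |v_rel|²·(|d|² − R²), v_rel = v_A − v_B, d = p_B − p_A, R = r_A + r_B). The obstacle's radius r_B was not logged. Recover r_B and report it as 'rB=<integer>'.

m = 112
d = (3, 11);  v_rel = (0, -1),  |v_rel|² = 1
v_rel×d = (0)·(11) − (-1)·(3) = 3
since m = R²·1 − 3²:  R² = (9 + 112) / 1 = 121
R = √121 = 11  ⇒  r_B = 11 − 3 = 8

rB=8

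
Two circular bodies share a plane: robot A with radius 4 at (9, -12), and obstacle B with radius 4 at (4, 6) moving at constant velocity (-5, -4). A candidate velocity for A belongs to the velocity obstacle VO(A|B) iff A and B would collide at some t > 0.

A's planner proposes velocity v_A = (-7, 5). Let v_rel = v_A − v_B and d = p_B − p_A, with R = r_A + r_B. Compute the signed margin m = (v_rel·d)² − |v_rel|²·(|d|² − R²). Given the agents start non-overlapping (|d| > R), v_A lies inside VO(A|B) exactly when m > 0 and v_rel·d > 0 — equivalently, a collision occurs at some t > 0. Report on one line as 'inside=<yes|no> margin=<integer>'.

d = (-5, 18),  |d|² = 349;  R = 4+4 = 8,  c = 349−8² = 285
v_rel = (-2, 9),  |v_rel|² = 85;  v_rel·d = (-2)·(-5) + (9)·(18) = 172
85·t² − 344·t + 285 = 0  ⇒  m = 172² − 85·285 = 5359
m = 5359 > 0,  v_rel·d = 172 > 0  ⇒  inside

inside=yes margin=5359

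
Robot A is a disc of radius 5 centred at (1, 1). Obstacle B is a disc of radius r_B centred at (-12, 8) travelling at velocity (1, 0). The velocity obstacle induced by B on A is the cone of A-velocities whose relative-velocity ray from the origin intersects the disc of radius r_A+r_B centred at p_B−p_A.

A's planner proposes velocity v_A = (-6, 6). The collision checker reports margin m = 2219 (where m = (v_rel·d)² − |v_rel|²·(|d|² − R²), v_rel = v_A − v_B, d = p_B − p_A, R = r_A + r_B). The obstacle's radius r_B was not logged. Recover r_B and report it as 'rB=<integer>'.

m = 2219
d = (-13, 7);  v_rel = (-7, 6),  |v_rel|² = 85
v_rel×d = (-7)·(7) − (6)·(-13) = 29
since m = R²·85 − 29²:  R² = (841 + 2219) / 85 = 36
R = √36 = 6  ⇒  r_B = 6 − 5 = 1

rB=1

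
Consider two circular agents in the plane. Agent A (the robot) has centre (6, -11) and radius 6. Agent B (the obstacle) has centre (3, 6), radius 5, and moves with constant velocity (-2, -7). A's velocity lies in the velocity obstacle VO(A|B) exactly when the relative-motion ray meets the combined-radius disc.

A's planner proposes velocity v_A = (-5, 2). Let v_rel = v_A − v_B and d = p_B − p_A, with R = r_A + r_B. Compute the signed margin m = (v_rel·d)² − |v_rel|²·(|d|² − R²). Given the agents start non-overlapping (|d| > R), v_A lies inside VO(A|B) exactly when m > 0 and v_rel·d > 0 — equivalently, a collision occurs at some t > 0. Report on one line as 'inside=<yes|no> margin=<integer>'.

d = (-3, 17),  |d|² = 298;  R = 6+5 = 11,  c = 298−11² = 177
v_rel = (-3, 9),  |v_rel|² = 90;  v_rel·d = (-3)·(-3) + (9)·(17) = 162
90·t² − 324·t + 177 = 0  ⇒  m = 162² − 90·177 = 10314
m = 10314 > 0,  v_rel·d = 162 > 0  ⇒  inside

inside=yes margin=10314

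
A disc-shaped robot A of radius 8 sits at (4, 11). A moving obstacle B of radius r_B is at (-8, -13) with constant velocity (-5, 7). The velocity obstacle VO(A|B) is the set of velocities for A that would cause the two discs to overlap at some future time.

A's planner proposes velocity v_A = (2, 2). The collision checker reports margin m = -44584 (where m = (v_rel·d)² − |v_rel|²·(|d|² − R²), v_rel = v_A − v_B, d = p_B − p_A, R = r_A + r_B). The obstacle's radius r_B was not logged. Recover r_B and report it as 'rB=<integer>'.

m = -44584
d = (-12, -24);  v_rel = (7, -5),  |v_rel|² = 74
v_rel×d = (7)·(-24) − (-5)·(-12) = -228
since m = R²·74 − (-228)²:  R² = (51984 + -44584) / 74 = 100
R = √100 = 10  ⇒  r_B = 10 − 8 = 2

rB=2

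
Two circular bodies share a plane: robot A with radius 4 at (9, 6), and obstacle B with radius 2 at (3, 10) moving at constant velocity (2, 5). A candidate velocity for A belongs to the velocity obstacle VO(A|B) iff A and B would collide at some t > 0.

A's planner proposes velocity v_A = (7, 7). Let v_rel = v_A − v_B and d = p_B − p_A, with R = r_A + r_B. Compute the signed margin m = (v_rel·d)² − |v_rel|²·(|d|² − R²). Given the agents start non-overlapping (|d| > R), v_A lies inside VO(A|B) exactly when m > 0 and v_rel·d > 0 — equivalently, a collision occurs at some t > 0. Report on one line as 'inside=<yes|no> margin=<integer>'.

d = (-6, 4),  |d|² = 52;  R = 4+2 = 6,  c = 52−6² = 16
v_rel = (5, 2),  |v_rel|² = 29;  v_rel·d = (5)·(-6) + (2)·(4) = -22
29·t² + 44·t + 16 = 0  ⇒  m = (-22)² − 29·16 = 20
m = 20 > 0,  v_rel·d = -22 < 0  ⇒  outside

inside=no margin=20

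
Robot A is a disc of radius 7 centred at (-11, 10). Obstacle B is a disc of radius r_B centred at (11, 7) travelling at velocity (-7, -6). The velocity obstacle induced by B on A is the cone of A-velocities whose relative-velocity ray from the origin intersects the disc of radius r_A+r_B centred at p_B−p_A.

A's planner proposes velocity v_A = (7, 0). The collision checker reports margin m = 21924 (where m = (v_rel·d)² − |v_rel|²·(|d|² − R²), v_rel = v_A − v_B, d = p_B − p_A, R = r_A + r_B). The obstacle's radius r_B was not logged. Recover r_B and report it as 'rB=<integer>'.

m = 21924
d = (22, -3);  v_rel = (14, 6),  |v_rel|² = 232
v_rel×d = (14)·(-3) − (6)·(22) = -174
since m = R²·232 − (-174)²:  R² = (30276 + 21924) / 232 = 225
R = √225 = 15  ⇒  r_B = 15 − 7 = 8

rB=8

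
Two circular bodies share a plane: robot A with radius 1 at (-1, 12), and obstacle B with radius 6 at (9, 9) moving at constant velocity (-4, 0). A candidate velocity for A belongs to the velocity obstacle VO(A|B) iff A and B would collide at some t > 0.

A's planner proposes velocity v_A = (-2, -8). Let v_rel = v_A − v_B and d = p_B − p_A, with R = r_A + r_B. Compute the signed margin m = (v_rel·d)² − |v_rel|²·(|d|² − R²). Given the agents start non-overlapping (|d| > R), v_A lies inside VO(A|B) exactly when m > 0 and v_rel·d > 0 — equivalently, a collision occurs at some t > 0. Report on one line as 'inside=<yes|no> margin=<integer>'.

d = (10, -3),  |d|² = 109;  R = 1+6 = 7,  c = 109−7² = 60
v_rel = (2, -8),  |v_rel|² = 68;  v_rel·d = (2)·(10) + (-8)·(-3) = 44
68·t² − 88·t + 60 = 0  ⇒  m = 44² − 68·60 = -2144
m = -2144 < 0,  v_rel·d = 44 > 0  ⇒  outside

inside=no margin=-2144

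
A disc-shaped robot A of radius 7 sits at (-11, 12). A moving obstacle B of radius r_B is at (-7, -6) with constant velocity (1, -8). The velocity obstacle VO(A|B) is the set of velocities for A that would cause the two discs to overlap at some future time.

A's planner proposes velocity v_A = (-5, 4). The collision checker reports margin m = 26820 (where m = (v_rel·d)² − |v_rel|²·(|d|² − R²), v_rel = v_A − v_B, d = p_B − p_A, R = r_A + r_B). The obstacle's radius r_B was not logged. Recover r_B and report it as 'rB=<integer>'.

m = 26820
d = (4, -18);  v_rel = (-6, 12),  |v_rel|² = 180
v_rel×d = (-6)·(-18) − (12)·(4) = 60
since m = R²·180 − 60²:  R² = (3600 + 26820) / 180 = 169
R = √169 = 13  ⇒  r_B = 13 − 7 = 6

rB=6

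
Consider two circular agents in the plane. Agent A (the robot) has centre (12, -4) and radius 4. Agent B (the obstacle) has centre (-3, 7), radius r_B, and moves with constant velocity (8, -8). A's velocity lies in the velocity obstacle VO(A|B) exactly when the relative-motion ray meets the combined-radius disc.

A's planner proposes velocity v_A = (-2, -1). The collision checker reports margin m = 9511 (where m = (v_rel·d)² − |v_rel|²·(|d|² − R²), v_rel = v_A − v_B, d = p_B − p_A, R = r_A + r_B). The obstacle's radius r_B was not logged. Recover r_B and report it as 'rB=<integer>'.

m = 9511
d = (-15, 11);  v_rel = (-10, 7),  |v_rel|² = 149
v_rel×d = (-10)·(11) − (7)·(-15) = -5
since m = R²·149 − (-5)²:  R² = (25 + 9511) / 149 = 64
R = √64 = 8  ⇒  r_B = 8 − 4 = 4

rB=4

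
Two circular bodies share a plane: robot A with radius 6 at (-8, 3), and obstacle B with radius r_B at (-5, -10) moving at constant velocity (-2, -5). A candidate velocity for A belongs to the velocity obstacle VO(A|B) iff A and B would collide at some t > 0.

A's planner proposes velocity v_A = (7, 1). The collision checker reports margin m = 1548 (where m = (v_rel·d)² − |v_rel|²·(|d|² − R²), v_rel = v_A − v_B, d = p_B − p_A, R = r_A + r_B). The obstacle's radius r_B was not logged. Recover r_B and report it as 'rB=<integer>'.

m = 1548
d = (3, -13);  v_rel = (9, 6),  |v_rel|² = 117
v_rel×d = (9)·(-13) − (6)·(3) = -135
since m = R²·117 − (-135)²:  R² = (18225 + 1548) / 117 = 169
R = √169 = 13  ⇒  r_B = 13 − 6 = 7

rB=7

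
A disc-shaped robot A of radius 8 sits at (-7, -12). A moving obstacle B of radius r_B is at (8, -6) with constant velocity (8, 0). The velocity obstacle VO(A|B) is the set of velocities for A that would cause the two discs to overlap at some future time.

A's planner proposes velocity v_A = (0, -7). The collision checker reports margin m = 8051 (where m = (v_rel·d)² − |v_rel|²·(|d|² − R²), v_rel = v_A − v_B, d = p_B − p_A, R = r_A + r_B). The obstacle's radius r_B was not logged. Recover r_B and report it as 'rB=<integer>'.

m = 8051
d = (15, 6);  v_rel = (-8, -7),  |v_rel|² = 113
v_rel×d = (-8)·(6) − (-7)·(15) = 57
since m = R²·113 − 57²:  R² = (3249 + 8051) / 113 = 100
R = √100 = 10  ⇒  r_B = 10 − 8 = 2

rB=2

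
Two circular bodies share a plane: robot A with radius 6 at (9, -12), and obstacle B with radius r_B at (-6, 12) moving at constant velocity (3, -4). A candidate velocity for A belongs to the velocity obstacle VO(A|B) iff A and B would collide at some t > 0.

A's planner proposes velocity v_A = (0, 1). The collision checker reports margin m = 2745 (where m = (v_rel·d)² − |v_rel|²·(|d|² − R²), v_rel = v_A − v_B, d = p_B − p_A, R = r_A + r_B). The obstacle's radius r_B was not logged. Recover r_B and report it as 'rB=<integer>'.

m = 2745
d = (-15, 24);  v_rel = (-3, 5),  |v_rel|² = 34
v_rel×d = (-3)·(24) − (5)·(-15) = 3
since m = R²·34 − 3²:  R² = (9 + 2745) / 34 = 81
R = √81 = 9  ⇒  r_B = 9 − 6 = 3

rB=3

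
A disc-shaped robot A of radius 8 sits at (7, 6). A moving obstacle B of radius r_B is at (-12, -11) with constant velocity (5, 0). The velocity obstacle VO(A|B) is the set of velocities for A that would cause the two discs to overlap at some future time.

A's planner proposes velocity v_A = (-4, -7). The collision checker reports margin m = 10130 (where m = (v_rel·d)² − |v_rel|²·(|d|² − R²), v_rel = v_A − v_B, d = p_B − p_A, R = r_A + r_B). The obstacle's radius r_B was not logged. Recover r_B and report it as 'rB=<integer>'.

m = 10130
d = (-19, -17);  v_rel = (-9, -7),  |v_rel|² = 130
v_rel×d = (-9)·(-17) − (-7)·(-19) = 20
since m = R²·130 − 20²:  R² = (400 + 10130) / 130 = 81
R = √81 = 9  ⇒  r_B = 9 − 8 = 1

rB=1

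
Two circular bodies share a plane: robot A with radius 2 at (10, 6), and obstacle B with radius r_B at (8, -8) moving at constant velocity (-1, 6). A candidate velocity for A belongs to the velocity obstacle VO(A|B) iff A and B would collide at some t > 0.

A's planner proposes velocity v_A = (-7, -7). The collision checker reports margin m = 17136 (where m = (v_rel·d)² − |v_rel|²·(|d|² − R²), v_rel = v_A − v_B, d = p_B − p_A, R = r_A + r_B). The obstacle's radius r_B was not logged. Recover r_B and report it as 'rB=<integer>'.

m = 17136
d = (-2, -14);  v_rel = (-6, -13),  |v_rel|² = 205
v_rel×d = (-6)·(-14) − (-13)·(-2) = 58
since m = R²·205 − 58²:  R² = (3364 + 17136) / 205 = 100
R = √100 = 10  ⇒  r_B = 10 − 2 = 8

rB=8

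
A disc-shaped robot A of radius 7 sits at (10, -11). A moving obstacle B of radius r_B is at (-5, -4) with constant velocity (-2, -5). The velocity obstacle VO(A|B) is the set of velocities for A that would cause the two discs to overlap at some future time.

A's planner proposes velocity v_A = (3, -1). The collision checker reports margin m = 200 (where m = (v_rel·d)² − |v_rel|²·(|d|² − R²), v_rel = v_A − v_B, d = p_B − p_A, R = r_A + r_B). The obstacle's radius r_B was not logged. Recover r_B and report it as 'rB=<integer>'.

m = 200
d = (-15, 7);  v_rel = (5, 4),  |v_rel|² = 41
v_rel×d = (5)·(7) − (4)·(-15) = 95
since m = R²·41 − 95²:  R² = (9025 + 200) / 41 = 225
R = √225 = 15  ⇒  r_B = 15 − 7 = 8

rB=8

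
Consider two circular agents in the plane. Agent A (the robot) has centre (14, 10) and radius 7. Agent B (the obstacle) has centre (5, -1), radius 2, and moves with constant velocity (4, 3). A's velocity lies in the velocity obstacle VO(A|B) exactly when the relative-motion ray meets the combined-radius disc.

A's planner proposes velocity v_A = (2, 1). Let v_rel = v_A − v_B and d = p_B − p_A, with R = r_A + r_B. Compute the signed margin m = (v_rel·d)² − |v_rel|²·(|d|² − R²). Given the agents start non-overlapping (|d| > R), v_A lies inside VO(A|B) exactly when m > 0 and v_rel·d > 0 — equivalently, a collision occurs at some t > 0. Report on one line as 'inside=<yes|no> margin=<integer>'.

d = (-9, -11),  |d|² = 202;  R = 7+2 = 9,  c = 202−9² = 121
v_rel = (-2, -2),  |v_rel|² = 8;  v_rel·d = (-2)·(-9) + (-2)·(-11) = 40
8·t² − 80·t + 121 = 0  ⇒  m = 40² − 8·121 = 632
m = 632 > 0,  v_rel·d = 40 > 0  ⇒  inside

inside=yes margin=632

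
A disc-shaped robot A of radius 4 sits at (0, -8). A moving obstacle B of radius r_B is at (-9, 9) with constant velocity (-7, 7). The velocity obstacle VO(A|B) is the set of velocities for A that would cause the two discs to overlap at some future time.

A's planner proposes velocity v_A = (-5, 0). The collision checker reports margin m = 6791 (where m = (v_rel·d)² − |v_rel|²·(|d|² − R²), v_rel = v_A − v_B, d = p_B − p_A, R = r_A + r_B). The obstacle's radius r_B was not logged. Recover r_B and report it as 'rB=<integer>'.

m = 6791
d = (-9, 17);  v_rel = (2, -7),  |v_rel|² = 53
v_rel×d = (2)·(17) − (-7)·(-9) = -29
since m = R²·53 − (-29)²:  R² = (841 + 6791) / 53 = 144
R = √144 = 12  ⇒  r_B = 12 − 4 = 8

rB=8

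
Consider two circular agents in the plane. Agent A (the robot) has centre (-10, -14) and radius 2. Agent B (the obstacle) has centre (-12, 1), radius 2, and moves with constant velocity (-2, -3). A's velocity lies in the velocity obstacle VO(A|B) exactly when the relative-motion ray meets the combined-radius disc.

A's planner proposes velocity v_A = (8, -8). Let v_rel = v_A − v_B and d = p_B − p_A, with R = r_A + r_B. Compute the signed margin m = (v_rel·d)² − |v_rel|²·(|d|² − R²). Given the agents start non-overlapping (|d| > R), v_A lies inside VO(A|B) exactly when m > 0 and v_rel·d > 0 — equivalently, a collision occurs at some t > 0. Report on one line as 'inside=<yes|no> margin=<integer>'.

d = (-2, 15),  |d|² = 229;  R = 2+2 = 4,  c = 229−4² = 213
v_rel = (10, -5),  |v_rel|² = 125;  v_rel·d = (10)·(-2) + (-5)·(15) = -95
125·t² + 190·t + 213 = 0  ⇒  m = (-95)² − 125·213 = -17600
m = -17600 < 0,  v_rel·d = -95 < 0  ⇒  outside

inside=no margin=-17600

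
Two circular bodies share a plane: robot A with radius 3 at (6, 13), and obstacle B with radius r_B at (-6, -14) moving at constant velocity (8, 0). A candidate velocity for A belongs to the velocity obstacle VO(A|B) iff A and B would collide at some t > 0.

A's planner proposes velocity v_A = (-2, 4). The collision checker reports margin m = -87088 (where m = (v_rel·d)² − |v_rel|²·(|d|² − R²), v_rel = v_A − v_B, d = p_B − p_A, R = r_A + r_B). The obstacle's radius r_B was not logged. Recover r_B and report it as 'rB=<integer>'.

m = -87088
d = (-12, -27);  v_rel = (-10, 4),  |v_rel|² = 116
v_rel×d = (-10)·(-27) − (4)·(-12) = 318
since m = R²·116 − 318²:  R² = (101124 + -87088) / 116 = 121
R = √121 = 11  ⇒  r_B = 11 − 3 = 8

rB=8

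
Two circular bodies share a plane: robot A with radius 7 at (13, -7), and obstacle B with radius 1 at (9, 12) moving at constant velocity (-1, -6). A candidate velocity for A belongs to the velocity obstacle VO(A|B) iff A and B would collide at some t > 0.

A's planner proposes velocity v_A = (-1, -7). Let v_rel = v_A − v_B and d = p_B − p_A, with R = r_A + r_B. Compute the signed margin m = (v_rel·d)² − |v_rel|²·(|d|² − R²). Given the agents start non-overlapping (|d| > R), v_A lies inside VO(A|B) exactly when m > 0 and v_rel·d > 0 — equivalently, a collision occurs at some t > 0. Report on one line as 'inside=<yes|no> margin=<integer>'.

d = (-4, 19),  |d|² = 377;  R = 7+1 = 8,  c = 377−8² = 313
v_rel = (0, -1),  |v_rel|² = 1;  v_rel·d = (0)·(-4) + (-1)·(19) = -19
1·t² + 38·t + 313 = 0  ⇒  m = (-19)² − 1·313 = 48
m = 48 > 0,  v_rel·d = -19 < 0  ⇒  outside

inside=no margin=48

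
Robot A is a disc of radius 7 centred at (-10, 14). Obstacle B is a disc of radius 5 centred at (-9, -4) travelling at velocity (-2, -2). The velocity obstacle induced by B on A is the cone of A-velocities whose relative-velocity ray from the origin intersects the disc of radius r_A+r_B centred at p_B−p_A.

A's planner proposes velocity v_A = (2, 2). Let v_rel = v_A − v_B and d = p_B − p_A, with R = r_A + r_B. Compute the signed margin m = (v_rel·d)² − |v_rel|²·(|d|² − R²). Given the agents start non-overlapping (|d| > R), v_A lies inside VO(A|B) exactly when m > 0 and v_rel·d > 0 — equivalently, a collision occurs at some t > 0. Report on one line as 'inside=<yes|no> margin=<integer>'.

d = (1, -18),  |d|² = 325;  R = 7+5 = 12,  c = 325−12² = 181
v_rel = (4, 4),  |v_rel|² = 32;  v_rel·d = (4)·(1) + (4)·(-18) = -68
32·t² + 136·t + 181 = 0  ⇒  m = (-68)² − 32·181 = -1168
m = -1168 < 0,  v_rel·d = -68 < 0  ⇒  outside

inside=no margin=-1168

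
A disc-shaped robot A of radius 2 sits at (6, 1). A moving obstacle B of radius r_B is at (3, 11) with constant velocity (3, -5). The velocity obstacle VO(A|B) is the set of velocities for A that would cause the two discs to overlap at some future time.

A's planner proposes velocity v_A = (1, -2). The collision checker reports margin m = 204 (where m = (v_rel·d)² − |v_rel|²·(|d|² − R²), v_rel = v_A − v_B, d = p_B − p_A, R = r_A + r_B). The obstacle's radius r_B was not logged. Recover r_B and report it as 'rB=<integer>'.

m = 204
d = (-3, 10);  v_rel = (-2, 3),  |v_rel|² = 13
v_rel×d = (-2)·(10) − (3)·(-3) = -11
since m = R²·13 − (-11)²:  R² = (121 + 204) / 13 = 25
R = √25 = 5  ⇒  r_B = 5 − 2 = 3

rB=3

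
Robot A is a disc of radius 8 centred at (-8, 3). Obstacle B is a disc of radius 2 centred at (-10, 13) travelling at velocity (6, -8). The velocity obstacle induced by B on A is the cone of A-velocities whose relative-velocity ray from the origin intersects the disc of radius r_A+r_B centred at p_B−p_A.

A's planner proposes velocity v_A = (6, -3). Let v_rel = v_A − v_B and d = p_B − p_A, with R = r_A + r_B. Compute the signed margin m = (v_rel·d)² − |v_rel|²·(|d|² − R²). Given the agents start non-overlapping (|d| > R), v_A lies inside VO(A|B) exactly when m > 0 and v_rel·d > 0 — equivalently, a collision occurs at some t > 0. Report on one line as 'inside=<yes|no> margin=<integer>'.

d = (-2, 10),  |d|² = 104;  R = 8+2 = 10,  c = 104−10² = 4
v_rel = (0, 5),  |v_rel|² = 25;  v_rel·d = (0)·(-2) + (5)·(10) = 50
25·t² − 100·t + 4 = 0  ⇒  m = 50² − 25·4 = 2400
m = 2400 > 0,  v_rel·d = 50 > 0  ⇒  inside

inside=yes margin=2400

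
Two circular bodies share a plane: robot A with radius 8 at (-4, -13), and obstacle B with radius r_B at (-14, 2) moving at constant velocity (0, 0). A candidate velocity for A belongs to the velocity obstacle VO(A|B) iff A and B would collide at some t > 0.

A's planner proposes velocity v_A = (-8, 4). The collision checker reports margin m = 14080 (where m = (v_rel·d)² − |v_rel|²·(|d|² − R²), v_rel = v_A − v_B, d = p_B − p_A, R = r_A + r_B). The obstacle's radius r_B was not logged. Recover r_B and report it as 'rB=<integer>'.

m = 14080
d = (-10, 15);  v_rel = (-8, 4),  |v_rel|² = 80
v_rel×d = (-8)·(15) − (4)·(-10) = -80
since m = R²·80 − (-80)²:  R² = (6400 + 14080) / 80 = 256
R = √256 = 16  ⇒  r_B = 16 − 8 = 8

rB=8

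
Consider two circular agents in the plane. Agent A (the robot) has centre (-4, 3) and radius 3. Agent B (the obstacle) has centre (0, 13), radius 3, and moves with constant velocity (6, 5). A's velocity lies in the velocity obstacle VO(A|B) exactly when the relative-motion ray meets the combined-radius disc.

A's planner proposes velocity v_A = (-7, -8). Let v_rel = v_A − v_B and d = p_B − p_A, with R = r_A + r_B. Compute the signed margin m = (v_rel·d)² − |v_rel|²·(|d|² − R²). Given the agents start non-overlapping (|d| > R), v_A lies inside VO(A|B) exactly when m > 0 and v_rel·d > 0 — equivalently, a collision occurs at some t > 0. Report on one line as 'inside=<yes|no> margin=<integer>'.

d = (4, 10),  |d|² = 116;  R = 3+3 = 6,  c = 116−6² = 80
v_rel = (-13, -13),  |v_rel|² = 338;  v_rel·d = (-13)·(4) + (-13)·(10) = -182
338·t² + 364·t + 80 = 0  ⇒  m = (-182)² − 338·80 = 6084
m = 6084 > 0,  v_rel·d = -182 < 0  ⇒  outside

inside=no margin=6084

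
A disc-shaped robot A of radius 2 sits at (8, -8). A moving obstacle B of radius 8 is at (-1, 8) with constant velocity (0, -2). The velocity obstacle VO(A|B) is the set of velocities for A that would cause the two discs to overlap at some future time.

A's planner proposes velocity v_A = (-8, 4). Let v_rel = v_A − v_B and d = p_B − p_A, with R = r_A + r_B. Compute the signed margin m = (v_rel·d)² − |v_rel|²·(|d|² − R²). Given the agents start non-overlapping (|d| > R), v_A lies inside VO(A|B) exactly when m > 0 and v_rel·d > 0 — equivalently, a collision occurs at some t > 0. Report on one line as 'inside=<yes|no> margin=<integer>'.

d = (-9, 16),  |d|² = 337;  R = 2+8 = 10,  c = 337−10² = 237
v_rel = (-8, 6),  |v_rel|² = 100;  v_rel·d = (-8)·(-9) + (6)·(16) = 168
100·t² − 336·t + 237 = 0  ⇒  m = 168² − 100·237 = 4524
m = 4524 > 0,  v_rel·d = 168 > 0  ⇒  inside

inside=yes margin=4524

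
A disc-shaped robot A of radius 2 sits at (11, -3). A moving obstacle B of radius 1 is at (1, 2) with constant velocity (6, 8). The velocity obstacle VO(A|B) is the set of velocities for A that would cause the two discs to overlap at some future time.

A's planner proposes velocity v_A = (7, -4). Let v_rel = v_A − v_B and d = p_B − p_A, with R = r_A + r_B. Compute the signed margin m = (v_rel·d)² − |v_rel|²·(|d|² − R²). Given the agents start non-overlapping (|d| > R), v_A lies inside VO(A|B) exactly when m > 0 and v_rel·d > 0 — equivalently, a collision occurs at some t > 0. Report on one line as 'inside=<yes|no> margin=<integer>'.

d = (-10, 5),  |d|² = 125;  R = 2+1 = 3,  c = 125−3² = 116
v_rel = (1, -12),  |v_rel|² = 145;  v_rel·d = (1)·(-10) + (-12)·(5) = -70
145·t² + 140·t + 116 = 0  ⇒  m = (-70)² − 145·116 = -11920
m = -11920 < 0,  v_rel·d = -70 < 0  ⇒  outside

inside=no margin=-11920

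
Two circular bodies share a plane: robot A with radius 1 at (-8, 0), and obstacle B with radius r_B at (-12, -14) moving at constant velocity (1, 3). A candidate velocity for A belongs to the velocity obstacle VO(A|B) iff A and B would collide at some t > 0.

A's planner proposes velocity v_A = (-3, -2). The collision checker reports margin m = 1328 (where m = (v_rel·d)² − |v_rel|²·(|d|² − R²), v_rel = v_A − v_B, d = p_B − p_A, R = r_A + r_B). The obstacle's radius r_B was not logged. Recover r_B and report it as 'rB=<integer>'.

m = 1328
d = (-4, -14);  v_rel = (-4, -5),  |v_rel|² = 41
v_rel×d = (-4)·(-14) − (-5)·(-4) = 36
since m = R²·41 − 36²:  R² = (1296 + 1328) / 41 = 64
R = √64 = 8  ⇒  r_B = 8 − 1 = 7

rB=7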